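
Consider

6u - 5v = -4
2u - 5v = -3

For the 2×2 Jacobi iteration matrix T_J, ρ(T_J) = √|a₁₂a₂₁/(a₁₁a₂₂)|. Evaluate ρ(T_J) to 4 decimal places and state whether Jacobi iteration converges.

a₁₂a₂₁/(a₁₁a₂₂) = (-5)·(2) / ((6)·(-5)) = 0.333333
ρ = √|0.333333| = √0.333333 = 0.5774
ρ < 1, so Jacobi converges

0.5774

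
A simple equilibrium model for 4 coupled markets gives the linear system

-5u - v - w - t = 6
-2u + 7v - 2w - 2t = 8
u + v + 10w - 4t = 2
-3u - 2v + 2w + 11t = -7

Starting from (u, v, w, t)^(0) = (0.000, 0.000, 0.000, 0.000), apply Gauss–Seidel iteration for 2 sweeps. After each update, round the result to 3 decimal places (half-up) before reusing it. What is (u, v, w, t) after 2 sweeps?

(-1.236, 0.612, -0.082, -0.847)

Iteration 1:
  u = (6 - (-1)·0.000 - (-1)·0.000 - (-1)·0.000) / (-5) = -1.200
  v = (8 - (-2)·-1.200 - (-2)·0.000 - (-2)·0.000) / (7) = 0.800
  w = (2 - (1)·-1.200 - (1)·0.800 - (-4)·0.000) / (10) = 0.240
  t = (-7 - (-3)·-1.200 - (-2)·0.800 - (2)·0.240) / (11) = -0.862
Iteration 2:
  u = (6 - (-1)·0.800 - (-1)·0.240 - (-1)·-0.862) / (-5) = -1.236
  v = (8 - (-2)·-1.236 - (-2)·0.240 - (-2)·-0.862) / (7) = 0.612
  w = (2 - (1)·-1.236 - (1)·0.612 - (-4)·-0.862) / (10) = -0.082
  t = (-7 - (-3)·-1.236 - (-2)·0.612 - (2)·-0.082) / (11) = -0.847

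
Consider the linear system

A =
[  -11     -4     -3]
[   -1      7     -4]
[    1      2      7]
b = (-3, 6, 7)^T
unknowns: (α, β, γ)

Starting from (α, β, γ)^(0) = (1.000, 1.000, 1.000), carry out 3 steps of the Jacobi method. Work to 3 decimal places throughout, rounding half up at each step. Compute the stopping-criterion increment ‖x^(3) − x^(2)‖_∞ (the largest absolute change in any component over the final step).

0.151

Iteration 1:
  α = (-3 - (-4)·1.000 - (-3)·1.000) / (-11) = -0.364
  β = (6 - (-1)·1.000 - (-4)·1.000) / (7) = 1.571
  γ = (7 - (1)·1.000 - (2)·1.000) / (7) = 0.571
Iteration 2:
  α = (-3 - (-4)·1.571 - (-3)·0.571) / (-11) = -0.454
  β = (6 - (-1)·-0.364 - (-4)·0.571) / (7) = 1.131
  γ = (7 - (1)·-0.364 - (2)·1.571) / (7) = 0.603
Iteration 3:
  α = (-3 - (-4)·1.131 - (-3)·0.603) / (-11) = -0.303
  β = (6 - (-1)·-0.454 - (-4)·0.603) / (7) = 1.137
  γ = (7 - (1)·-0.454 - (2)·1.131) / (7) = 0.742
Change: (0.151, 0.006, 0.139) → max |·| = 0.151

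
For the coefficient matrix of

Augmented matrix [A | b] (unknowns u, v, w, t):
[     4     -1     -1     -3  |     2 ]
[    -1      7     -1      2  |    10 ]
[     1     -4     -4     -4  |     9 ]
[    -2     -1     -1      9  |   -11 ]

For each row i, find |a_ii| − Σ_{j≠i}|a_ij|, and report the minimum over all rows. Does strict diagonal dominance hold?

-5

row 1: |4| − (1+1+3) = -1
row 2: |7| − (1+1+2) = 3
row 3: |-4| − (1+4+4) = -5
row 4: |9| − (2+1+1) = 5
minimum over rows = -5 → not strictly diagonally dominant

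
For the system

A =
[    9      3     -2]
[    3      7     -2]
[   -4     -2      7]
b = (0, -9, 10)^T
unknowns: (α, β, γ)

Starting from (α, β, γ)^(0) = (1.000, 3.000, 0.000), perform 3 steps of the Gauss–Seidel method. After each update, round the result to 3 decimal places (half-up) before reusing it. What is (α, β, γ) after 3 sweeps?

(0.720, -1.223, 1.491)

Iteration 1:
  α = (0 - (3)·3.000 - (-2)·0.000) / (9) = -1.000
  β = (-9 - (3)·-1.000 - (-2)·0.000) / (7) = -0.857
  γ = (10 - (-4)·-1.000 - (-2)·-0.857) / (7) = 0.612
Iteration 2:
  α = (0 - (3)·-0.857 - (-2)·0.612) / (9) = 0.422
  β = (-9 - (3)·0.422 - (-2)·0.612) / (7) = -1.292
  γ = (10 - (-4)·0.422 - (-2)·-1.292) / (7) = 1.301
Iteration 3:
  α = (0 - (3)·-1.292 - (-2)·1.301) / (9) = 0.720
  β = (-9 - (3)·0.720 - (-2)·1.301) / (7) = -1.223
  γ = (10 - (-4)·0.720 - (-2)·-1.223) / (7) = 1.491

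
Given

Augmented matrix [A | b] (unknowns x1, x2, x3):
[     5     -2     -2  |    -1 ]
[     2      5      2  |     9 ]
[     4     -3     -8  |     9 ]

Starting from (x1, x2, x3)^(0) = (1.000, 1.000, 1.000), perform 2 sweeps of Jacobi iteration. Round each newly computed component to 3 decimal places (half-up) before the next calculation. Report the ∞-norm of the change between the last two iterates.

0.960

Iteration 1:
  x1 = (-1 - (-2)·1.000 - (-2)·1.000) / (5) = 0.600
  x2 = (9 - (2)·1.000 - (2)·1.000) / (5) = 1.000
  x3 = (9 - (4)·1.000 - (-3)·1.000) / (-8) = -1.000
Iteration 2:
  x1 = (-1 - (-2)·1.000 - (-2)·-1.000) / (5) = -0.200
  x2 = (9 - (2)·0.600 - (2)·-1.000) / (5) = 1.960
  x3 = (9 - (4)·0.600 - (-3)·1.000) / (-8) = -1.200
Change: (-0.800, 0.960, -0.200) → max |·| = 0.960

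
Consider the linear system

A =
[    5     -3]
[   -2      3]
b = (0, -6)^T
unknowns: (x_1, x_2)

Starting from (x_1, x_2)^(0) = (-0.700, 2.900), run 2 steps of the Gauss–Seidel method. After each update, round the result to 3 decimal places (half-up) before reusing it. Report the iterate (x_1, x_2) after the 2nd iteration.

Iteration 1:
  x_1 = (0 - (-3)·2.900) / (5) = 1.740
  x_2 = (-6 - (-2)·1.740) / (3) = -0.840
Iteration 2:
  x_1 = (0 - (-3)·-0.840) / (5) = -0.504
  x_2 = (-6 - (-2)·-0.504) / (3) = -2.336

(-0.504, -2.336)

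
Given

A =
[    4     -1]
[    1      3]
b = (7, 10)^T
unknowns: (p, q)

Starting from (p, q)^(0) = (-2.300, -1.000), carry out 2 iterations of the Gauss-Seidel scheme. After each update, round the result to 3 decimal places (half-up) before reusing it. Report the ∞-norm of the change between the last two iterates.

0.958

Iteration 1:
  p = (7 - (-1)·-1.000) / (4) = 1.500
  q = (10 - (1)·1.500) / (3) = 2.833
Iteration 2:
  p = (7 - (-1)·2.833) / (4) = 2.458
  q = (10 - (1)·2.458) / (3) = 2.514
Change: (0.958, -0.319) → max |·| = 0.958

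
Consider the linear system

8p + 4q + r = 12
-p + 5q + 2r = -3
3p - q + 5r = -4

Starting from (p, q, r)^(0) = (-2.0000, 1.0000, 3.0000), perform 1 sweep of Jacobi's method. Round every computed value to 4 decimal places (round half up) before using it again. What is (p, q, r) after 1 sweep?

Iteration 1:
  p = (12 - (4)·1.0000 - (1)·3.0000) / (8) = 0.6250
  q = (-3 - (-1)·-2.0000 - (2)·3.0000) / (5) = -2.2000
  r = (-4 - (3)·-2.0000 - (-1)·1.0000) / (5) = 0.6000

(0.6250, -2.2000, 0.6000)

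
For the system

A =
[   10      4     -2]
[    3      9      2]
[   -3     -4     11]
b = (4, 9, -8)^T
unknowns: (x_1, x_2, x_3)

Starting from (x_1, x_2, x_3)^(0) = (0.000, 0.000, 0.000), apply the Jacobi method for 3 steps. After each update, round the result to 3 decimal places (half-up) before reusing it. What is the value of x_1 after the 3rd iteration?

Iteration 1:
  x_1 = (4 - (4)·0.000 - (-2)·0.000) / (10) = 0.400
  x_2 = (9 - (3)·0.000 - (2)·0.000) / (9) = 1.000
  x_3 = (-8 - (-3)·0.000 - (-4)·0.000) / (11) = -0.727
Iteration 2:
  x_1 = (4 - (4)·1.000 - (-2)·-0.727) / (10) = -0.145
  x_2 = (9 - (3)·0.400 - (2)·-0.727) / (9) = 1.028
  x_3 = (-8 - (-3)·0.400 - (-4)·1.000) / (11) = -0.255
Iteration 3:
  x_1 = (4 - (4)·1.028 - (-2)·-0.255) / (10) = -0.062
  x_2 = (9 - (3)·-0.145 - (2)·-0.255) / (9) = 1.105
  x_3 = (-8 - (-3)·-0.145 - (-4)·1.028) / (11) = -0.393

-0.062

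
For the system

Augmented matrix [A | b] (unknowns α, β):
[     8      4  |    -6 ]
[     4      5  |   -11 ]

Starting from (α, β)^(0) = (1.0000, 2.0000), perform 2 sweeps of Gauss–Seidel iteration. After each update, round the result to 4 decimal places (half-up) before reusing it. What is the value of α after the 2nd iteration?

-0.3500

Iteration 1:
  α = (-6 - (4)·2.0000) / (8) = -1.7500
  β = (-11 - (4)·-1.7500) / (5) = -0.8000
Iteration 2:
  α = (-6 - (4)·-0.8000) / (8) = -0.3500
  β = (-11 - (4)·-0.3500) / (5) = -1.9200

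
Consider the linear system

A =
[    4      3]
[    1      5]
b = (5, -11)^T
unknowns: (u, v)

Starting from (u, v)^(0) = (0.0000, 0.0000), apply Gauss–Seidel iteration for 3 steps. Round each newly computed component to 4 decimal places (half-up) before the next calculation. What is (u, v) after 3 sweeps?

Iteration 1:
  u = (5 - (3)·0.0000) / (4) = 1.2500
  v = (-11 - (1)·1.2500) / (5) = -2.4500
Iteration 2:
  u = (5 - (3)·-2.4500) / (4) = 3.0875
  v = (-11 - (1)·3.0875) / (5) = -2.8175
Iteration 3:
  u = (5 - (3)·-2.8175) / (4) = 3.3631
  v = (-11 - (1)·3.3631) / (5) = -2.8726

(3.3631, -2.8726)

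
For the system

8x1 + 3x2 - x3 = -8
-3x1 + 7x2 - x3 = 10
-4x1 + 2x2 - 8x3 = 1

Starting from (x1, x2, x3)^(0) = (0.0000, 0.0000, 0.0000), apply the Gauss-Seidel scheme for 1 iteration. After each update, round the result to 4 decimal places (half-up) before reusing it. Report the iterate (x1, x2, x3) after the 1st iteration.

(-1.0000, 1.0000, 0.6250)

Iteration 1:
  x1 = (-8 - (3)·0.0000 - (-1)·0.0000) / (8) = -1.0000
  x2 = (10 - (-3)·-1.0000 - (-1)·0.0000) / (7) = 1.0000
  x3 = (1 - (-4)·-1.0000 - (2)·1.0000) / (-8) = 0.6250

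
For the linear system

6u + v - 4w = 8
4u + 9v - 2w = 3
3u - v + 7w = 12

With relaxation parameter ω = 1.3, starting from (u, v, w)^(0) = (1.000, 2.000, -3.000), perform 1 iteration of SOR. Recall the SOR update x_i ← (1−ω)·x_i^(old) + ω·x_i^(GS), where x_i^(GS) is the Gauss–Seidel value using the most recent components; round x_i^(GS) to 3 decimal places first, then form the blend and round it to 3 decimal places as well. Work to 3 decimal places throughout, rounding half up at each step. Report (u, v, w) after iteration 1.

Iteration 1:
  u: GS value = (8 - (1)·2.000 - (-4)·-3.000) / (6) = -1.000;  u ← (1−ω)·1.000 + ω·-1.000 = -1.600
  v: GS value = (3 - (4)·-1.600 - (-2)·-3.000) / (9) = 0.378;  v ← (1−ω)·2.000 + ω·0.378 = -0.109
  w: GS value = (12 - (3)·-1.600 - (-1)·-0.109) / (7) = 2.384;  w ← (1−ω)·-3.000 + ω·2.384 = 3.999

(-1.600, -0.109, 3.999)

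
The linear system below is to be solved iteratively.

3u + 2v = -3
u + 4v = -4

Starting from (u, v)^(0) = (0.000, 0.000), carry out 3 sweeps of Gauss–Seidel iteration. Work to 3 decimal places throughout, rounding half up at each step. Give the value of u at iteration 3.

Iteration 1:
  u = (-3 - (2)·0.000) / (3) = -1.000
  v = (-4 - (1)·-1.000) / (4) = -0.750
Iteration 2:
  u = (-3 - (2)·-0.750) / (3) = -0.500
  v = (-4 - (1)·-0.500) / (4) = -0.875
Iteration 3:
  u = (-3 - (2)·-0.875) / (3) = -0.417
  v = (-4 - (1)·-0.417) / (4) = -0.896

-0.417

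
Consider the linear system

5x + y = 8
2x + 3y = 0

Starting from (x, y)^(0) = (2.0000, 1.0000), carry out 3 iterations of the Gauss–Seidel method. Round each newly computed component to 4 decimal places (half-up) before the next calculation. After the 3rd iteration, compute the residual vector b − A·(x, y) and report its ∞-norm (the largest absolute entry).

Iteration 1:
  x = (8 - (1)·1.0000) / (5) = 1.4000
  y = (0 - (2)·1.4000) / (3) = -0.9333
Iteration 2:
  x = (8 - (1)·-0.9333) / (5) = 1.7867
  y = (0 - (2)·1.7867) / (3) = -1.1911
Iteration 3:
  x = (8 - (1)·-1.1911) / (5) = 1.8382
  y = (0 - (2)·1.8382) / (3) = -1.2255
Residual b − A·x = (0.0345, 0.0001); ∞-norm = 0.0345

0.0345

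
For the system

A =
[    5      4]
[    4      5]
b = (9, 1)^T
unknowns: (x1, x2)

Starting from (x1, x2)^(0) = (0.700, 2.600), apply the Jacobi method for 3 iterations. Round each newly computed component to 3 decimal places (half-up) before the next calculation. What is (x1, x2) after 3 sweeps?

Iteration 1:
  x1 = (9 - (4)·2.600) / (5) = -0.280
  x2 = (1 - (4)·0.700) / (5) = -0.360
Iteration 2:
  x1 = (9 - (4)·-0.360) / (5) = 2.088
  x2 = (1 - (4)·-0.280) / (5) = 0.424
Iteration 3:
  x1 = (9 - (4)·0.424) / (5) = 1.461
  x2 = (1 - (4)·2.088) / (5) = -1.470

(1.461, -1.470)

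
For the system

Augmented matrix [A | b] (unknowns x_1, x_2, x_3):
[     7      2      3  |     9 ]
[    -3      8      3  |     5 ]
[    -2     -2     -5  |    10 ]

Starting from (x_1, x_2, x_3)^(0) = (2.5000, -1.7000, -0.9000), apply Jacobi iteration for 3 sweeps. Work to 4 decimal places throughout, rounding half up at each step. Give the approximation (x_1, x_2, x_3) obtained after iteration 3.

Iteration 1:
  x_1 = (9 - (2)·-1.7000 - (3)·-0.9000) / (7) = 2.1571
  x_2 = (5 - (-3)·2.5000 - (3)·-0.9000) / (8) = 1.9000
  x_3 = (10 - (-2)·2.5000 - (-2)·-1.7000) / (-5) = -2.3200
Iteration 2:
  x_1 = (9 - (2)·1.9000 - (3)·-2.3200) / (7) = 1.7371
  x_2 = (5 - (-3)·2.1571 - (3)·-2.3200) / (8) = 2.3039
  x_3 = (10 - (-2)·2.1571 - (-2)·1.9000) / (-5) = -3.6228
Iteration 3:
  x_1 = (9 - (2)·2.3039 - (3)·-3.6228) / (7) = 2.1801
  x_2 = (5 - (-3)·1.7371 - (3)·-3.6228) / (8) = 2.6350
  x_3 = (10 - (-2)·1.7371 - (-2)·2.3039) / (-5) = -3.6164

(2.1801, 2.6350, -3.6164)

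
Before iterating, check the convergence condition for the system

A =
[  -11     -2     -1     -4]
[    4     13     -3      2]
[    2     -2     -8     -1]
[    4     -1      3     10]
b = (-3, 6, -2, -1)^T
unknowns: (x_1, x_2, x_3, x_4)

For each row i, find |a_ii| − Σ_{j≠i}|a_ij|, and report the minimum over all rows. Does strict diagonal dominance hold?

2

row 1: |-11| − (2+1+4) = 4
row 2: |13| − (4+3+2) = 4
row 3: |-8| − (2+2+1) = 3
row 4: |10| − (4+1+3) = 2
minimum over rows = 2 → strictly diagonally dominant (convergence guaranteed)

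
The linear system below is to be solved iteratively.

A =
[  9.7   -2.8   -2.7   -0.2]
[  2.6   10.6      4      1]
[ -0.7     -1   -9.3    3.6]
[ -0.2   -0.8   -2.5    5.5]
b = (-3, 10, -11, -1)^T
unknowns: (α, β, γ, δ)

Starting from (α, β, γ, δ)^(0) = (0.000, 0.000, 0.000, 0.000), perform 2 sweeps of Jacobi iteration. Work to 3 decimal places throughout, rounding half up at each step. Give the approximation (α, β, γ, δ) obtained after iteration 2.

Iteration 1:
  α = (-3 - (-2.8)·0.000 - (-2.7)·0.000 - (-0.2)·0.000) / (9.7) = -0.309
  β = (10 - (2.6)·0.000 - (4)·0.000 - (1)·0.000) / (10.6) = 0.943
  γ = (-11 - (-0.7)·0.000 - (-1)·0.000 - (3.6)·0.000) / (-9.3) = 1.183
  δ = (-1 - (-0.2)·0.000 - (-0.8)·0.000 - (-2.5)·0.000) / (5.5) = -0.182
Iteration 2:
  α = (-3 - (-2.8)·0.943 - (-2.7)·1.183 - (-0.2)·-0.182) / (9.7) = 0.288
  β = (10 - (2.6)·-0.309 - (4)·1.183 - (1)·-0.182) / (10.6) = 0.590
  γ = (-11 - (-0.7)·-0.309 - (-1)·0.943 - (3.6)·-0.182) / (-9.3) = 1.034
  δ = (-1 - (-0.2)·-0.309 - (-0.8)·0.943 - (-2.5)·1.183) / (5.5) = 0.482

(0.288, 0.590, 1.034, 0.482)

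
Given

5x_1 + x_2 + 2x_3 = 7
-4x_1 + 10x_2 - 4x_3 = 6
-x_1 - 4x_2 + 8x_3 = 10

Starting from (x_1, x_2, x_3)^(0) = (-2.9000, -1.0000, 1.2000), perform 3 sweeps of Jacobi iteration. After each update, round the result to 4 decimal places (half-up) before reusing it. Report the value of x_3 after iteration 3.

Iteration 1:
  x_1 = (7 - (1)·-1.0000 - (2)·1.2000) / (5) = 1.1200
  x_2 = (6 - (-4)·-2.9000 - (-4)·1.2000) / (10) = -0.0800
  x_3 = (10 - (-1)·-2.9000 - (-4)·-1.0000) / (8) = 0.3875
Iteration 2:
  x_1 = (7 - (1)·-0.0800 - (2)·0.3875) / (5) = 1.2610
  x_2 = (6 - (-4)·1.1200 - (-4)·0.3875) / (10) = 1.2030
  x_3 = (10 - (-1)·1.1200 - (-4)·-0.0800) / (8) = 1.3500
Iteration 3:
  x_1 = (7 - (1)·1.2030 - (2)·1.3500) / (5) = 0.6194
  x_2 = (6 - (-4)·1.2610 - (-4)·1.3500) / (10) = 1.6444
  x_3 = (10 - (-1)·1.2610 - (-4)·1.2030) / (8) = 2.0091

2.0091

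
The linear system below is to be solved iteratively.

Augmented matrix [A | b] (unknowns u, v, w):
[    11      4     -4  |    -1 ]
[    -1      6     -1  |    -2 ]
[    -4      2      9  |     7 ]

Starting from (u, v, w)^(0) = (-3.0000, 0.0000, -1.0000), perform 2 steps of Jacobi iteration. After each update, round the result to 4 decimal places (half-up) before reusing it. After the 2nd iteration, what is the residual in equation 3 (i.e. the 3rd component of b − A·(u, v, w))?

1.1042

Iteration 1:
  u = (-1 - (4)·0.0000 - (-4)·-1.0000) / (11) = -0.4545
  v = (-2 - (-1)·-3.0000 - (-1)·-1.0000) / (6) = -1.0000
  w = (7 - (-4)·-3.0000 - (2)·0.0000) / (9) = -0.5556
Iteration 2:
  u = (-1 - (4)·-1.0000 - (-4)·-0.5556) / (11) = 0.0707
  v = (-2 - (-1)·-0.4545 - (-1)·-0.5556) / (6) = -0.5017
  w = (7 - (-4)·-0.4545 - (2)·-1.0000) / (9) = 0.7980
Residual b − A·x = (3.4211, 1.8789, 1.1042)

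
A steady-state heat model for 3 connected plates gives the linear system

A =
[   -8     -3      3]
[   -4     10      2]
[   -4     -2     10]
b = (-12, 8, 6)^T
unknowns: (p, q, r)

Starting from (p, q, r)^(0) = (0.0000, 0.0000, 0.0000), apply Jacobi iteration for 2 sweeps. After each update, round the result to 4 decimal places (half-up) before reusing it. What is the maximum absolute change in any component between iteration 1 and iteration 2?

Iteration 1:
  p = (-12 - (-3)·0.0000 - (3)·0.0000) / (-8) = 1.5000
  q = (8 - (-4)·0.0000 - (2)·0.0000) / (10) = 0.8000
  r = (6 - (-4)·0.0000 - (-2)·0.0000) / (10) = 0.6000
Iteration 2:
  p = (-12 - (-3)·0.8000 - (3)·0.6000) / (-8) = 1.4250
  q = (8 - (-4)·1.5000 - (2)·0.6000) / (10) = 1.2800
  r = (6 - (-4)·1.5000 - (-2)·0.8000) / (10) = 1.3600
Change: (-0.0750, 0.4800, 0.7600) → max |·| = 0.7600

0.7600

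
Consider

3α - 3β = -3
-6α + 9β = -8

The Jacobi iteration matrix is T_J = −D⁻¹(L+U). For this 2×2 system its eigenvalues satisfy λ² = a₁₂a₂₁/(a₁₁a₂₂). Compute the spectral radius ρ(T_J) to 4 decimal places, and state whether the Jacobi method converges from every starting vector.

0.8165

a₁₂a₂₁/(a₁₁a₂₂) = (-3)·(-6) / ((3)·(9)) = 0.666667
ρ = √|0.666667| = √0.666667 = 0.8165
ρ < 1, so Jacobi converges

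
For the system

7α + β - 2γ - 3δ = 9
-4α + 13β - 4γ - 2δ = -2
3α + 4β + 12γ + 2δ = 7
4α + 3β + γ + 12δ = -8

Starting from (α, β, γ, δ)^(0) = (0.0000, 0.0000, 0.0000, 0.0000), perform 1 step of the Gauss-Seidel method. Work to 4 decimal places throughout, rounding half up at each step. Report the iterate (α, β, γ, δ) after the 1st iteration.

(1.2857, 0.2418, 0.1813, -1.1708)

Iteration 1:
  α = (9 - (1)·0.0000 - (-2)·0.0000 - (-3)·0.0000) / (7) = 1.2857
  β = (-2 - (-4)·1.2857 - (-4)·0.0000 - (-2)·0.0000) / (13) = 0.2418
  γ = (7 - (3)·1.2857 - (4)·0.2418 - (2)·0.0000) / (12) = 0.1813
  δ = (-8 - (4)·1.2857 - (3)·0.2418 - (1)·0.1813) / (12) = -1.1708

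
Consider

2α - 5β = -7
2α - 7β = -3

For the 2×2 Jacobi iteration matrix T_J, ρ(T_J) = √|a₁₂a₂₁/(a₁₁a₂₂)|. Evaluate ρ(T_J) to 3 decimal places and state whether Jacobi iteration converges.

0.845

a₁₂a₂₁/(a₁₁a₂₂) = (-5)·(2) / ((2)·(-7)) = 0.714286
ρ = √|0.714286| = √0.714286 = 0.845
ρ < 1, so Jacobi converges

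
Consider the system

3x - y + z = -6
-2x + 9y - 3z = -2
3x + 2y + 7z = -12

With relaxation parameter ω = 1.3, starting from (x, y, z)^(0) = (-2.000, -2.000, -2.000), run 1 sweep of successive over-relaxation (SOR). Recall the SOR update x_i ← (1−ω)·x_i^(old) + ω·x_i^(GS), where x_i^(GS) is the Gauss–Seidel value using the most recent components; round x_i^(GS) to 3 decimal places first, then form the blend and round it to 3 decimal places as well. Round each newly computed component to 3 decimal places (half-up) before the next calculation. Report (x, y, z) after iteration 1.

Iteration 1:
  x: GS value = (-6 - (-1)·-2.000 - (1)·-2.000) / (3) = -2.000;  x ← (1−ω)·-2.000 + ω·-2.000 = -2.000
  y: GS value = (-2 - (-2)·-2.000 - (-3)·-2.000) / (9) = -1.333;  y ← (1−ω)·-2.000 + ω·-1.333 = -1.133
  z: GS value = (-12 - (3)·-2.000 - (2)·-1.133) / (7) = -0.533;  z ← (1−ω)·-2.000 + ω·-0.533 = -0.093

(-2.000, -1.133, -0.093)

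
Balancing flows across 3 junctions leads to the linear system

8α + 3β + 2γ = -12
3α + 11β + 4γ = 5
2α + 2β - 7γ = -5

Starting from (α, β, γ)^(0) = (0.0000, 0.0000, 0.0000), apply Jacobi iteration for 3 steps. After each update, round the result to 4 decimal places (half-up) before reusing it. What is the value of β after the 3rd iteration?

Iteration 1:
  α = (-12 - (3)·0.0000 - (2)·0.0000) / (8) = -1.5000
  β = (5 - (3)·0.0000 - (4)·0.0000) / (11) = 0.4545
  γ = (-5 - (2)·0.0000 - (2)·0.0000) / (-7) = 0.7143
Iteration 2:
  α = (-12 - (3)·0.4545 - (2)·0.7143) / (8) = -1.8490
  β = (5 - (3)·-1.5000 - (4)·0.7143) / (11) = 0.6039
  γ = (-5 - (2)·-1.5000 - (2)·0.4545) / (-7) = 0.4156
Iteration 3:
  α = (-12 - (3)·0.6039 - (2)·0.4156) / (8) = -1.8304
  β = (5 - (3)·-1.8490 - (4)·0.4156) / (11) = 0.8077
  γ = (-5 - (2)·-1.8490 - (2)·0.6039) / (-7) = 0.3585

0.8077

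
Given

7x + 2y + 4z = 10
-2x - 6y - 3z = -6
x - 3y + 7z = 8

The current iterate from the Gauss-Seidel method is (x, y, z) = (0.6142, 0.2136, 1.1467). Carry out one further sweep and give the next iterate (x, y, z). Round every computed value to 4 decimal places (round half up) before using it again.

One sweep:
  x = (10 - (2)·0.2136 - (4)·1.1467) / (7) = 0.7123
  y = (-6 - (-2)·0.7123 - (-3)·1.1467) / (-6) = 0.1892
  z = (8 - (1)·0.7123 - (-3)·0.1892) / (7) = 1.1222

(0.7123, 0.1892, 1.1222)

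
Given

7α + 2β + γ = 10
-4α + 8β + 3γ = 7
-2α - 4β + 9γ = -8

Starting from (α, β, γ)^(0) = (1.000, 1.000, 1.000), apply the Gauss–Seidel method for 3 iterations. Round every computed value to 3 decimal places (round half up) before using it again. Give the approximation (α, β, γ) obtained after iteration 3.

(0.978, 1.342, -0.075)

Iteration 1:
  α = (10 - (2)·1.000 - (1)·1.000) / (7) = 1.000
  β = (7 - (-4)·1.000 - (3)·1.000) / (8) = 1.000
  γ = (-8 - (-2)·1.000 - (-4)·1.000) / (9) = -0.222
Iteration 2:
  α = (10 - (2)·1.000 - (1)·-0.222) / (7) = 1.175
  β = (7 - (-4)·1.175 - (3)·-0.222) / (8) = 1.546
  γ = (-8 - (-2)·1.175 - (-4)·1.546) / (9) = 0.059
Iteration 3:
  α = (10 - (2)·1.546 - (1)·0.059) / (7) = 0.978
  β = (7 - (-4)·0.978 - (3)·0.059) / (8) = 1.342
  γ = (-8 - (-2)·0.978 - (-4)·1.342) / (9) = -0.075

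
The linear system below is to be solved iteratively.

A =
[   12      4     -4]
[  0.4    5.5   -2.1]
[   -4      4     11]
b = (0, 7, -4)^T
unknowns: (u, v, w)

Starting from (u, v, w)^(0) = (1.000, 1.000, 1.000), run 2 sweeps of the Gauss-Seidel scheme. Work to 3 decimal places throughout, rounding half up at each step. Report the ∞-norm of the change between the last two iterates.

Iteration 1:
  u = (0 - (4)·1.000 - (-4)·1.000) / (12) = 0.000
  v = (7 - (0.4)·0.000 - (-2.1)·1.000) / (5.5) = 1.655
  w = (-4 - (-4)·0.000 - (4)·1.655) / (11) = -0.965
Iteration 2:
  u = (0 - (4)·1.655 - (-4)·-0.965) / (12) = -0.873
  v = (7 - (0.4)·-0.873 - (-2.1)·-0.965) / (5.5) = 0.968
  w = (-4 - (-4)·-0.873 - (4)·0.968) / (11) = -1.033
Change: (-0.873, -0.687, -0.068) → max |·| = 0.873

0.873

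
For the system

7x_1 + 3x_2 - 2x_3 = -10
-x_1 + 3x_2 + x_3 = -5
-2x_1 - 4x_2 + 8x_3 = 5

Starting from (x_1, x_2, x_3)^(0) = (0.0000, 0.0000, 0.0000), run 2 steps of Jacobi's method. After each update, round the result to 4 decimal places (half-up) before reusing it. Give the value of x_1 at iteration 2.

Iteration 1:
  x_1 = (-10 - (3)·0.0000 - (-2)·0.0000) / (7) = -1.4286
  x_2 = (-5 - (-1)·0.0000 - (1)·0.0000) / (3) = -1.6667
  x_3 = (5 - (-2)·0.0000 - (-4)·0.0000) / (8) = 0.6250
Iteration 2:
  x_1 = (-10 - (3)·-1.6667 - (-2)·0.6250) / (7) = -0.5357
  x_2 = (-5 - (-1)·-1.4286 - (1)·0.6250) / (3) = -2.3512
  x_3 = (5 - (-2)·-1.4286 - (-4)·-1.6667) / (8) = -0.5655

-0.5357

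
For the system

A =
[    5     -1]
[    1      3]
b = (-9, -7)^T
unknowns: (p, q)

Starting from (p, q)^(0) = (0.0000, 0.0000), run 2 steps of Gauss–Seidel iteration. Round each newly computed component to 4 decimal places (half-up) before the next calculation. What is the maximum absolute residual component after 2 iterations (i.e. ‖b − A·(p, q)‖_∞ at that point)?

0.1157

Iteration 1:
  p = (-9 - (-1)·0.0000) / (5) = -1.8000
  q = (-7 - (1)·-1.8000) / (3) = -1.7333
Iteration 2:
  p = (-9 - (-1)·-1.7333) / (5) = -2.1467
  q = (-7 - (1)·-2.1467) / (3) = -1.6178
Residual b − A·x = (0.1157, 0.0001); ∞-norm = 0.1157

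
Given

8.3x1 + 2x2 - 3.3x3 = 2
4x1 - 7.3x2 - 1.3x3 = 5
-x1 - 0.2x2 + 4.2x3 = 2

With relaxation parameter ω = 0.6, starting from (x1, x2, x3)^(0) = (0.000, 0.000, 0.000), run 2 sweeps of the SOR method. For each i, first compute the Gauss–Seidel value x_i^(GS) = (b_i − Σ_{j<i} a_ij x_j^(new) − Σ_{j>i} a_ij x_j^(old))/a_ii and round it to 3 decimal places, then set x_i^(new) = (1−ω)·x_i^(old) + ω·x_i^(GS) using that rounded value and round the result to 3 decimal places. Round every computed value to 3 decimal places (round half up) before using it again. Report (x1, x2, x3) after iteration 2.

(0.326, -0.481, 0.437)

Iteration 1:
  x1: GS value = (2 - (2)·0.000 - (-3.3)·0.000) / (8.3) = 0.241;  x1 ← (1−ω)·0.000 + ω·0.241 = 0.145
  x2: GS value = (5 - (4)·0.145 - (-1.3)·0.000) / (-7.3) = -0.605;  x2 ← (1−ω)·0.000 + ω·-0.605 = -0.363
  x3: GS value = (2 - (-1)·0.145 - (-0.2)·-0.363) / (4.2) = 0.493;  x3 ← (1−ω)·0.000 + ω·0.493 = 0.296
Iteration 2:
  x1: GS value = (2 - (2)·-0.363 - (-3.3)·0.296) / (8.3) = 0.446;  x1 ← (1−ω)·0.145 + ω·0.446 = 0.326
  x2: GS value = (5 - (4)·0.326 - (-1.3)·0.296) / (-7.3) = -0.559;  x2 ← (1−ω)·-0.363 + ω·-0.559 = -0.481
  x3: GS value = (2 - (-1)·0.326 - (-0.2)·-0.481) / (4.2) = 0.531;  x3 ← (1−ω)·0.296 + ω·0.531 = 0.437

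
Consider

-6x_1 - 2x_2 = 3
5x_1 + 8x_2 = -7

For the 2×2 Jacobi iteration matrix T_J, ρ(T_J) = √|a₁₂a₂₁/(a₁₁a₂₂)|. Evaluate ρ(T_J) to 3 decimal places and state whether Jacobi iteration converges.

0.456

a₁₂a₂₁/(a₁₁a₂₂) = (-2)·(5) / ((-6)·(8)) = 0.208333
ρ = √|0.208333| = √0.208333 = 0.456
ρ < 1, so Jacobi converges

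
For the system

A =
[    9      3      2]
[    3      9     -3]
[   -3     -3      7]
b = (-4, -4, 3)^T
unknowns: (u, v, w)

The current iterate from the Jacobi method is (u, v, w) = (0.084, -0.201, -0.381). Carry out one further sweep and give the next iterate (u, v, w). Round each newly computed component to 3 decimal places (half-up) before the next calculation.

One sweep:
  u = (-4 - (3)·-0.201 - (2)·-0.381) / (9) = -0.293
  v = (-4 - (3)·0.084 - (-3)·-0.381) / (9) = -0.599
  w = (3 - (-3)·0.084 - (-3)·-0.201) / (7) = 0.378

(-0.293, -0.599, 0.378)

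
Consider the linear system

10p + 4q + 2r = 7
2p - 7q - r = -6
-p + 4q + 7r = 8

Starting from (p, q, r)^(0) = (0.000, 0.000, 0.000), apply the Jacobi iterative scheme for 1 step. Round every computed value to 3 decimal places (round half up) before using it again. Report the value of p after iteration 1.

0.700

Iteration 1:
  p = (7 - (4)·0.000 - (2)·0.000) / (10) = 0.700
  q = (-6 - (2)·0.000 - (-1)·0.000) / (-7) = 0.857
  r = (8 - (-1)·0.000 - (4)·0.000) / (7) = 1.143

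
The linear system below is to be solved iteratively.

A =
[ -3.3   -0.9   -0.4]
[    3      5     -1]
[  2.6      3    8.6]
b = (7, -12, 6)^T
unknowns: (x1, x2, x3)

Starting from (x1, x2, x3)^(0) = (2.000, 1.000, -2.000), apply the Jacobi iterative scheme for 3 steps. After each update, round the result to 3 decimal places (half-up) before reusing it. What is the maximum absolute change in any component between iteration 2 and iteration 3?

1.340

Iteration 1:
  x1 = (7 - (-0.9)·1.000 - (-0.4)·-2.000) / (-3.3) = -2.152
  x2 = (-12 - (3)·2.000 - (-1)·-2.000) / (5) = -4.000
  x3 = (6 - (2.6)·2.000 - (3)·1.000) / (8.6) = -0.256
Iteration 2:
  x1 = (7 - (-0.9)·-4.000 - (-0.4)·-0.256) / (-3.3) = -0.999
  x2 = (-12 - (3)·-2.152 - (-1)·-0.256) / (5) = -1.160
  x3 = (6 - (2.6)·-2.152 - (3)·-4.000) / (8.6) = 2.744
Iteration 3:
  x1 = (7 - (-0.9)·-1.160 - (-0.4)·2.744) / (-3.3) = -2.137
  x2 = (-12 - (3)·-0.999 - (-1)·2.744) / (5) = -1.252
  x3 = (6 - (2.6)·-0.999 - (3)·-1.160) / (8.6) = 1.404
Change: (-1.138, -0.092, -1.340) → max |·| = 1.340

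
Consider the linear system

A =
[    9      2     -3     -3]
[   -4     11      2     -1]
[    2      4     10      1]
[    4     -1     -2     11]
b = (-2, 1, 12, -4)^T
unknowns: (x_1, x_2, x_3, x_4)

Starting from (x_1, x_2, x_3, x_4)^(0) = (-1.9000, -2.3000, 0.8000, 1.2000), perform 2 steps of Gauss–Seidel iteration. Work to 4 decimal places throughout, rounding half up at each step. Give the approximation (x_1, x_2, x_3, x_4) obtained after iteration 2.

(-0.2496, -0.1815, 1.3767, -0.0391)

Iteration 1:
  x_1 = (-2 - (2)·-2.3000 - (-3)·0.8000 - (-3)·1.2000) / (9) = 0.9556
  x_2 = (1 - (-4)·0.9556 - (2)·0.8000 - (-1)·1.2000) / (11) = 0.4020
  x_3 = (12 - (2)·0.9556 - (4)·0.4020 - (1)·1.2000) / (10) = 0.7281
  x_4 = (-4 - (4)·0.9556 - (-1)·0.4020 - (-2)·0.7281) / (11) = -0.5422
Iteration 2:
  x_1 = (-2 - (2)·0.4020 - (-3)·0.7281 - (-3)·-0.5422) / (9) = -0.2496
  x_2 = (1 - (-4)·-0.2496 - (2)·0.7281 - (-1)·-0.5422) / (11) = -0.1815
  x_3 = (12 - (2)·-0.2496 - (4)·-0.1815 - (1)·-0.5422) / (10) = 1.3767
  x_4 = (-4 - (4)·-0.2496 - (-1)·-0.1815 - (-2)·1.3767) / (11) = -0.0391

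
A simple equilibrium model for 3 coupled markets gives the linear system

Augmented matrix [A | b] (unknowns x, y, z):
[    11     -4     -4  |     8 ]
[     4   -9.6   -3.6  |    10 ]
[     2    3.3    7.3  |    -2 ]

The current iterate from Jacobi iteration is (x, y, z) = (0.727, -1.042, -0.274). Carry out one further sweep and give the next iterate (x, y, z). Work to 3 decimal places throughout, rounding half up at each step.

One sweep:
  x = (8 - (-4)·-1.042 - (-4)·-0.274) / (11) = 0.249
  y = (10 - (4)·0.727 - (-3.6)·-0.274) / (-9.6) = -0.636
  z = (-2 - (2)·0.727 - (3.3)·-1.042) / (7.3) = -0.002

(0.249, -0.636, -0.002)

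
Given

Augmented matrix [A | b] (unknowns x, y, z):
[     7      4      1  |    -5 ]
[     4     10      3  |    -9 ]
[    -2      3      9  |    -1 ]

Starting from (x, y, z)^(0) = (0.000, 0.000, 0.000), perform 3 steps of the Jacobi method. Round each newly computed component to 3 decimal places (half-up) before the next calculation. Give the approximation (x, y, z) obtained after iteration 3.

Iteration 1:
  x = (-5 - (4)·0.000 - (1)·0.000) / (7) = -0.714
  y = (-9 - (4)·0.000 - (3)·0.000) / (10) = -0.900
  z = (-1 - (-2)·0.000 - (3)·0.000) / (9) = -0.111
Iteration 2:
  x = (-5 - (4)·-0.900 - (1)·-0.111) / (7) = -0.184
  y = (-9 - (4)·-0.714 - (3)·-0.111) / (10) = -0.581
  z = (-1 - (-2)·-0.714 - (3)·-0.900) / (9) = 0.030
Iteration 3:
  x = (-5 - (4)·-0.581 - (1)·0.030) / (7) = -0.387
  y = (-9 - (4)·-0.184 - (3)·0.030) / (10) = -0.835
  z = (-1 - (-2)·-0.184 - (3)·-0.581) / (9) = 0.042

(-0.387, -0.835, 0.042)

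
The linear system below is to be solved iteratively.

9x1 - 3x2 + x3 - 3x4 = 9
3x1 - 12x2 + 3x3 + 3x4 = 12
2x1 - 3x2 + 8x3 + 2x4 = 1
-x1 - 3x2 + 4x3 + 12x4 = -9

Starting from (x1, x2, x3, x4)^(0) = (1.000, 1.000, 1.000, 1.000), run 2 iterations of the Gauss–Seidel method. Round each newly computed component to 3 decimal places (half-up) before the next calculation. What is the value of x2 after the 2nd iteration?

-1.037

Iteration 1:
  x1 = (9 - (-3)·1.000 - (1)·1.000 - (-3)·1.000) / (9) = 1.556
  x2 = (12 - (3)·1.556 - (3)·1.000 - (3)·1.000) / (-12) = -0.111
  x3 = (1 - (2)·1.556 - (-3)·-0.111 - (2)·1.000) / (8) = -0.556
  x4 = (-9 - (-1)·1.556 - (-3)·-0.111 - (4)·-0.556) / (12) = -0.463
Iteration 2:
  x1 = (9 - (-3)·-0.111 - (1)·-0.556 - (-3)·-0.463) / (9) = 0.870
  x2 = (12 - (3)·0.870 - (3)·-0.556 - (3)·-0.463) / (-12) = -1.037
  x3 = (1 - (2)·0.870 - (-3)·-1.037 - (2)·-0.463) / (8) = -0.366
  x4 = (-9 - (-1)·0.870 - (-3)·-1.037 - (4)·-0.366) / (12) = -0.815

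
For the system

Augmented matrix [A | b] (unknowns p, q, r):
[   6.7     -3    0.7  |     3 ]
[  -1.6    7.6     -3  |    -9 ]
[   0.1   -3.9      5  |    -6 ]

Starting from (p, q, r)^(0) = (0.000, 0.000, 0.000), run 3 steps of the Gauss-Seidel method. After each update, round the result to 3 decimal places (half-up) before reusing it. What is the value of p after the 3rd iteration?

Iteration 1:
  p = (3 - (-3)·0.000 - (0.7)·0.000) / (6.7) = 0.448
  q = (-9 - (-1.6)·0.448 - (-3)·0.000) / (7.6) = -1.090
  r = (-6 - (0.1)·0.448 - (-3.9)·-1.090) / (5) = -2.059
Iteration 2:
  p = (3 - (-3)·-1.090 - (0.7)·-2.059) / (6.7) = 0.175
  q = (-9 - (-1.6)·0.175 - (-3)·-2.059) / (7.6) = -1.960
  r = (-6 - (0.1)·0.175 - (-3.9)·-1.960) / (5) = -2.732
Iteration 3:
  p = (3 - (-3)·-1.960 - (0.7)·-2.732) / (6.7) = -0.144
  q = (-9 - (-1.6)·-0.144 - (-3)·-2.732) / (7.6) = -2.293
  r = (-6 - (0.1)·-0.144 - (-3.9)·-2.293) / (5) = -2.986

-0.144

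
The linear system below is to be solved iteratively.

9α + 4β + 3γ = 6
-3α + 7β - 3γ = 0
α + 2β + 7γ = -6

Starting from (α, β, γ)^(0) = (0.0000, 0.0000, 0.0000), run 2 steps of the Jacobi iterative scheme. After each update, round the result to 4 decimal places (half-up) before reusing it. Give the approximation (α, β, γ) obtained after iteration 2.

Iteration 1:
  α = (6 - (4)·0.0000 - (3)·0.0000) / (9) = 0.6667
  β = (0 - (-3)·0.0000 - (-3)·0.0000) / (7) = 0.0000
  γ = (-6 - (1)·0.0000 - (2)·0.0000) / (7) = -0.8571
Iteration 2:
  α = (6 - (4)·0.0000 - (3)·-0.8571) / (9) = 0.9524
  β = (0 - (-3)·0.6667 - (-3)·-0.8571) / (7) = -0.0816
  γ = (-6 - (1)·0.6667 - (2)·0.0000) / (7) = -0.9524

(0.9524, -0.0816, -0.9524)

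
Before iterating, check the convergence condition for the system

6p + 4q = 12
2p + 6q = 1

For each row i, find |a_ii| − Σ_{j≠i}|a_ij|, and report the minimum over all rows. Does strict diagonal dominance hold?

2

row 1: |6| − (4) = 2
row 2: |6| − (2) = 4
minimum over rows = 2 → strictly diagonally dominant (convergence guaranteed)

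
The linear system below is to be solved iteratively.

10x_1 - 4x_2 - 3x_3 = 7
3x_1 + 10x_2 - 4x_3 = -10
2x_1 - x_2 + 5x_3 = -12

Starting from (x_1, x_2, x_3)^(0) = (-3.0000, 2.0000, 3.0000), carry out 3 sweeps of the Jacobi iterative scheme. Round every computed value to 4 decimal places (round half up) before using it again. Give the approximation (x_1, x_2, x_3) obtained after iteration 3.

(-1.0580, -2.5260, -3.1680)

Iteration 1:
  x_1 = (7 - (-4)·2.0000 - (-3)·3.0000) / (10) = 2.4000
  x_2 = (-10 - (3)·-3.0000 - (-4)·3.0000) / (10) = 1.1000
  x_3 = (-12 - (2)·-3.0000 - (-1)·2.0000) / (5) = -0.8000
Iteration 2:
  x_1 = (7 - (-4)·1.1000 - (-3)·-0.8000) / (10) = 0.9000
  x_2 = (-10 - (3)·2.4000 - (-4)·-0.8000) / (10) = -2.0400
  x_3 = (-12 - (2)·2.4000 - (-1)·1.1000) / (5) = -3.1400
Iteration 3:
  x_1 = (7 - (-4)·-2.0400 - (-3)·-3.1400) / (10) = -1.0580
  x_2 = (-10 - (3)·0.9000 - (-4)·-3.1400) / (10) = -2.5260
  x_3 = (-12 - (2)·0.9000 - (-1)·-2.0400) / (5) = -3.1680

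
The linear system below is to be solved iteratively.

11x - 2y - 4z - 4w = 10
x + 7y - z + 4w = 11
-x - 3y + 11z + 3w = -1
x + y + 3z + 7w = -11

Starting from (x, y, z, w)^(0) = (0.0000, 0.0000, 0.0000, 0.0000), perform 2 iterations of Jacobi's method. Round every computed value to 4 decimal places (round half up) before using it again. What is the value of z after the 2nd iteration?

0.8489

Iteration 1:
  x = (10 - (-2)·0.0000 - (-4)·0.0000 - (-4)·0.0000) / (11) = 0.9091
  y = (11 - (1)·0.0000 - (-1)·0.0000 - (4)·0.0000) / (7) = 1.5714
  z = (-1 - (-1)·0.0000 - (-3)·0.0000 - (3)·0.0000) / (11) = -0.0909
  w = (-11 - (1)·0.0000 - (1)·0.0000 - (3)·0.0000) / (7) = -1.5714
Iteration 2:
  x = (10 - (-2)·1.5714 - (-4)·-0.0909 - (-4)·-1.5714) / (11) = 0.5903
  y = (11 - (1)·0.9091 - (-1)·-0.0909 - (4)·-1.5714) / (7) = 2.3265
  z = (-1 - (-1)·0.9091 - (-3)·1.5714 - (3)·-1.5714) / (11) = 0.8489
  w = (-11 - (1)·0.9091 - (1)·1.5714 - (3)·-0.0909) / (7) = -1.8868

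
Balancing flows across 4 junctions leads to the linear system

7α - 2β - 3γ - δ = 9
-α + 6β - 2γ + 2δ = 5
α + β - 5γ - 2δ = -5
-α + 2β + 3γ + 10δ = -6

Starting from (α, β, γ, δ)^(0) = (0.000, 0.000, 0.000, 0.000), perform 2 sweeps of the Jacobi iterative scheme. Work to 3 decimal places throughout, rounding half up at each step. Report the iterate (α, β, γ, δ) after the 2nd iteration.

(1.867, 1.581, 1.664, -0.938)

Iteration 1:
  α = (9 - (-2)·0.000 - (-3)·0.000 - (-1)·0.000) / (7) = 1.286
  β = (5 - (-1)·0.000 - (-2)·0.000 - (2)·0.000) / (6) = 0.833
  γ = (-5 - (1)·0.000 - (1)·0.000 - (-2)·0.000) / (-5) = 1.000
  δ = (-6 - (-1)·0.000 - (2)·0.000 - (3)·0.000) / (10) = -0.600
Iteration 2:
  α = (9 - (-2)·0.833 - (-3)·1.000 - (-1)·-0.600) / (7) = 1.867
  β = (5 - (-1)·1.286 - (-2)·1.000 - (2)·-0.600) / (6) = 1.581
  γ = (-5 - (1)·1.286 - (1)·0.833 - (-2)·-0.600) / (-5) = 1.664
  δ = (-6 - (-1)·1.286 - (2)·0.833 - (3)·1.000) / (10) = -0.938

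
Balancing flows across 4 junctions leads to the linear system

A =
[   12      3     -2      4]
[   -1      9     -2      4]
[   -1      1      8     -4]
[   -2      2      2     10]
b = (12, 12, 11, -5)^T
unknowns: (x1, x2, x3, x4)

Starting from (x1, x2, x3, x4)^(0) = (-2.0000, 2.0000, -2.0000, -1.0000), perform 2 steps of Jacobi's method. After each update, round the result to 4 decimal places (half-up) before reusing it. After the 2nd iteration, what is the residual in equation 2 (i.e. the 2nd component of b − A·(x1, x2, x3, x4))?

Iteration 1:
  x1 = (12 - (3)·2.0000 - (-2)·-2.0000 - (4)·-1.0000) / (12) = 0.5000
  x2 = (12 - (-1)·-2.0000 - (-2)·-2.0000 - (4)·-1.0000) / (9) = 1.1111
  x3 = (11 - (-1)·-2.0000 - (1)·2.0000 - (-4)·-1.0000) / (8) = 0.3750
  x4 = (-5 - (-2)·-2.0000 - (2)·2.0000 - (2)·-2.0000) / (10) = -0.9000
Iteration 2:
  x1 = (12 - (3)·1.1111 - (-2)·0.3750 - (4)·-0.9000) / (12) = 1.0847
  x2 = (12 - (-1)·0.5000 - (-2)·0.3750 - (4)·-0.9000) / (9) = 1.8722
  x3 = (11 - (-1)·0.5000 - (1)·1.1111 - (-4)·-0.9000) / (8) = 0.8486
  x4 = (-5 - (-2)·0.5000 - (2)·1.1111 - (2)·0.3750) / (10) = -0.6972
Residual b − A·x = (-2.1470, 0.7209, 0.6349, -1.3002)

0.7209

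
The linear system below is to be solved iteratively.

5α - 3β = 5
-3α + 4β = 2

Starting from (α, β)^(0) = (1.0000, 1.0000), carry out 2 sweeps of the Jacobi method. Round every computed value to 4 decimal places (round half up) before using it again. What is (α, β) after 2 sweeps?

Iteration 1:
  α = (5 - (-3)·1.0000) / (5) = 1.6000
  β = (2 - (-3)·1.0000) / (4) = 1.2500
Iteration 2:
  α = (5 - (-3)·1.2500) / (5) = 1.7500
  β = (2 - (-3)·1.6000) / (4) = 1.7000

(1.7500, 1.7000)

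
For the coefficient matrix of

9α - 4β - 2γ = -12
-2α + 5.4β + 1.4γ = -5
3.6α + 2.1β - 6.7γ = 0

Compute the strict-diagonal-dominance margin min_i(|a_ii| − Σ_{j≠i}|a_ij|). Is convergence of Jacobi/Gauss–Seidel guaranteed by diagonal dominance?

row 1: |9| − (4+2) = 3
row 2: |5.4| − (2+1.4) = 2
row 3: |-6.7| − (3.6+2.1) = 1
minimum over rows = 1 → strictly diagonally dominant (convergence guaranteed)

1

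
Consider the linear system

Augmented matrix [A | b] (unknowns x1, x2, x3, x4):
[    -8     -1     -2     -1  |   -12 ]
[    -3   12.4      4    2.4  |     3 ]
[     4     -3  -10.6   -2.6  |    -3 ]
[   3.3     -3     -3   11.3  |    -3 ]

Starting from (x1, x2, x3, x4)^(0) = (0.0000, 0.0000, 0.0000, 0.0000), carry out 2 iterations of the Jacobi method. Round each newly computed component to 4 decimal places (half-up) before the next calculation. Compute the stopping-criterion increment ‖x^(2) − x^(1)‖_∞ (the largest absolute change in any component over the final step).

Iteration 1:
  x1 = (-12 - (-1)·0.0000 - (-2)·0.0000 - (-1)·0.0000) / (-8) = 1.5000
  x2 = (3 - (-3)·0.0000 - (4)·0.0000 - (2.4)·0.0000) / (12.4) = 0.2419
  x3 = (-3 - (4)·0.0000 - (-3)·0.0000 - (-2.6)·0.0000) / (-10.6) = 0.2830
  x4 = (-3 - (3.3)·0.0000 - (-3)·0.0000 - (-3)·0.0000) / (11.3) = -0.2655
Iteration 2:
  x1 = (-12 - (-1)·0.2419 - (-2)·0.2830 - (-1)·-0.2655) / (-8) = 1.4322
  x2 = (3 - (-3)·1.5000 - (4)·0.2830 - (2.4)·-0.2655) / (12.4) = 0.5649
  x3 = (-3 - (4)·1.5000 - (-3)·0.2419 - (-2.6)·-0.2655) / (-10.6) = 0.8457
  x4 = (-3 - (3.3)·1.5000 - (-3)·0.2419 - (-3)·0.2830) / (11.3) = -0.5642
Change: (-0.0678, 0.3230, 0.5627, -0.2987) → max |·| = 0.5627

0.5627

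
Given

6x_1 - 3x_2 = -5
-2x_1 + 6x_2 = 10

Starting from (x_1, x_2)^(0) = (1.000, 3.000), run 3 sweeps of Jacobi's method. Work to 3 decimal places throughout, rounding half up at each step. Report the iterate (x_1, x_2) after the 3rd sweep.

Iteration 1:
  x_1 = (-5 - (-3)·3.000) / (6) = 0.667
  x_2 = (10 - (-2)·1.000) / (6) = 2.000
Iteration 2:
  x_1 = (-5 - (-3)·2.000) / (6) = 0.167
  x_2 = (10 - (-2)·0.667) / (6) = 1.889
Iteration 3:
  x_1 = (-5 - (-3)·1.889) / (6) = 0.111
  x_2 = (10 - (-2)·0.167) / (6) = 1.722

(0.111, 1.722)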